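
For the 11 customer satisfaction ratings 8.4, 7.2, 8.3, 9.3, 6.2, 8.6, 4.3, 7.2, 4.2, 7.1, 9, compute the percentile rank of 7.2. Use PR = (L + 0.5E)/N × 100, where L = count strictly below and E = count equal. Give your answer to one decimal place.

N = 11.
Strictly below 7.2: 4. Equal to 7.2: 2.
PR = (4 + 0.5·2)/11 × 100 = 45.5

45.5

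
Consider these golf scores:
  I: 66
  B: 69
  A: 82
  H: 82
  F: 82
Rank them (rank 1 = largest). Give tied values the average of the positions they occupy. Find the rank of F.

2

Sorted (descending): 82, 82, 82, 69, 66
The 3 values of 82 occupy positions 1–3 → average rank 2.
F has value 82 → rank 2.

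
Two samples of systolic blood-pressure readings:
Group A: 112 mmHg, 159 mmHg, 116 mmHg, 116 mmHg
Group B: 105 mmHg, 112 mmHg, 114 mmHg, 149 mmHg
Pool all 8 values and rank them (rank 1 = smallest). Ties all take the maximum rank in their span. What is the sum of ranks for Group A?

Sorted (ascending): 105, 112, 112, 114, 116, 116, 149, 159
The 2 values of 112 occupy positions 2–3 → each gets rank 3.
The 2 values of 116 occupy positions 5–6 → each gets rank 6.
Group A values → pooled ranks: 112→3, 159→8, 116→6, 116→6
Rank sum = 3 + 8 + 6 + 6 = 23

23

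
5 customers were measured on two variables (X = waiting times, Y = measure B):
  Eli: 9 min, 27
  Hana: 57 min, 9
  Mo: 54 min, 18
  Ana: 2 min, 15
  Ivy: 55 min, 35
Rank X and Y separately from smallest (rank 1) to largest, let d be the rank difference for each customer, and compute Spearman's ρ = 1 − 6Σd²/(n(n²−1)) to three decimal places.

Ranks of variable 1: 2, 5, 3, 1, 4
Ranks of variable 2: 4, 1, 3, 2, 5
d = r₁ − r₂: -2, 4, 0, -1, -1
d²: 4, 16, 0, 1, 1; Σd² = 22
ρ = 1 − 6·22/(5·24) = 1 − 132/120 = -0.100

-0.100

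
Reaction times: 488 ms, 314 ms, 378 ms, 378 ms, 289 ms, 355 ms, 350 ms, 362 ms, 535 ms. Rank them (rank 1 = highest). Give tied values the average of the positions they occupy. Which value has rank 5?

362

Sorted (descending): 535, 488, 378, 378, 362, 355, 350, 314, 289
The 2 values of 378 occupy positions 3–4 → average rank (3+4)/2 = 3.5.
Rank 5 → value 362.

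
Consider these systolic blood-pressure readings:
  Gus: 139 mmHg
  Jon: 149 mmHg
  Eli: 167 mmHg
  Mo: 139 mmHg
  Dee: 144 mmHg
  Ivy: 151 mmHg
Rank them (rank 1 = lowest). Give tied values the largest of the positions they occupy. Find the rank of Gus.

2

Sorted (ascending): 139, 139, 144, 149, 151, 167
The 2 values of 139 occupy positions 1–2 → each gets rank 2.
Gus has value 139 mmHg → rank 2.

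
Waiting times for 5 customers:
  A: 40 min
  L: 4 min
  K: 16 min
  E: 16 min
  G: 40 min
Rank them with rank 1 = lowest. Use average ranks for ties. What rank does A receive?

Sorted (ascending): 4, 16, 16, 40, 40
The 2 values of 16 occupy positions 2–3 → average rank (2+3)/2 = 2.5.
The 2 values of 40 occupy positions 4–5 → average rank (4+5)/2 = 4.5.
A has value 40 min → rank 4.5.

4.5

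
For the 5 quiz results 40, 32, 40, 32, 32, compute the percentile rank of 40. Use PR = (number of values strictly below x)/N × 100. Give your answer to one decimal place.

N = 5.
Strictly below 40: 3. Equal to 40: 2.
PR = 3/5 × 100 = 60.0

60.0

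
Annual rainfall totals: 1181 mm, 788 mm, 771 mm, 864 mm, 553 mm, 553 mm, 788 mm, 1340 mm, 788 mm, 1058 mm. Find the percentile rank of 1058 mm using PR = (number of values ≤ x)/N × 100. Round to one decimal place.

N = 10.
Strictly below 1058: 7. Equal to 1058: 1.
PR = 8/10 × 100 = 80.0

80.0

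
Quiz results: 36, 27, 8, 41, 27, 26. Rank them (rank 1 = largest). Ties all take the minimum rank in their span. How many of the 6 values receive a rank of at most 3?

Sorted (descending): 41, 36, 27, 27, 26, 8
The 2 values of 27 occupy positions 3–4 → each gets rank 3.
Ranks ≤ 3: {1, 2, 3, 3} → 4 values.

4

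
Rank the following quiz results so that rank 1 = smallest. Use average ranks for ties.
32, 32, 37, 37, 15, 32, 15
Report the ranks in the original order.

Sorted (ascending): 15, 15, 32, 32, 32, 37, 37
The 2 values of 15 occupy positions 1–2 → average rank (1+2)/2 = 1.5.
The 3 values of 32 occupy positions 3–5 → average rank 4.
The 2 values of 37 occupy positions 6–7 → average rank (6+7)/2 = 6.5.

4, 4, 6.5, 6.5, 1.5, 4, 1.5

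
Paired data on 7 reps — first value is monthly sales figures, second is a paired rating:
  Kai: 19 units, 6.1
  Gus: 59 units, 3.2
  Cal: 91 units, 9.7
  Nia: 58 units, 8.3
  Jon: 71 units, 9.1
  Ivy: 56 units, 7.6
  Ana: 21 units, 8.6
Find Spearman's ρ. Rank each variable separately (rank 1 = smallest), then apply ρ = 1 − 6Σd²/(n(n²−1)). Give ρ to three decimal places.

Ranks of variable 1: 1, 5, 7, 4, 6, 3, 2
Ranks of variable 2: 2, 1, 7, 4, 6, 3, 5
d = r₁ − r₂: -1, 4, 0, 0, 0, 0, -3
d²: 1, 16, 0, 0, 0, 0, 9; Σd² = 26
ρ = 1 − 6·26/(7·48) = 1 − 156/336 = 0.536

0.536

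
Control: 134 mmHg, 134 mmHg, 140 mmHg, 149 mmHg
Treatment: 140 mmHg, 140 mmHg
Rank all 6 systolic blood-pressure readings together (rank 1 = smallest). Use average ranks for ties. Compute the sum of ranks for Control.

13

Sorted (ascending): 134, 134, 140, 140, 140, 149
The 2 values of 134 occupy positions 1–2 → average rank (1+2)/2 = 1.5.
The 3 values of 140 occupy positions 3–5 → average rank 4.
Control values → pooled ranks: 134→1.5, 134→1.5, 140→4, 149→6
Rank sum = 1.5 + 1.5 + 4 + 6 = 13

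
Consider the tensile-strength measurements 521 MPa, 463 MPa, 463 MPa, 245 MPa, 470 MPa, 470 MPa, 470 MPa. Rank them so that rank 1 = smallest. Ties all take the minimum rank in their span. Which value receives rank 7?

521

Sorted (ascending): 245, 463, 463, 470, 470, 470, 521
The 2 values of 463 occupy positions 2–3 → each gets rank 2.
The 3 values of 470 occupy positions 4–6 → each gets rank 4.
Rank 7 → value 521.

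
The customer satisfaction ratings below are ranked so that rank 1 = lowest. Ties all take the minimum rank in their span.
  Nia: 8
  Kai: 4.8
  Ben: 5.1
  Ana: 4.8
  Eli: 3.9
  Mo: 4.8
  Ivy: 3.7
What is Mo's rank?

Sorted (ascending): 3.7, 3.9, 4.8, 4.8, 4.8, 5.1, 8
The 3 values of 4.8 occupy positions 3–5 → each gets rank 3.
Mo has value 4.8 → rank 3.

3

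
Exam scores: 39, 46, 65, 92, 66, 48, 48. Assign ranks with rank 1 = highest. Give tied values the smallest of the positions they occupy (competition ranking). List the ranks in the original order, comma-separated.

7, 6, 3, 1, 2, 4, 4

Sorted (descending): 92, 66, 65, 48, 48, 46, 39
The 2 values of 48 occupy positions 4–5 → each gets rank 4.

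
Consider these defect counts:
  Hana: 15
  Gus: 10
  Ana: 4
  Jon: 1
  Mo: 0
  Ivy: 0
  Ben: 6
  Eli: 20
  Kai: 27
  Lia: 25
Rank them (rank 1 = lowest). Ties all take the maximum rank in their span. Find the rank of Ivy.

2

Sorted (ascending): 0, 0, 1, 4, 6, 10, 15, 20, 25, 27
The 2 values of 0 occupy positions 1–2 → each gets rank 2.
Ivy has value 0 → rank 2.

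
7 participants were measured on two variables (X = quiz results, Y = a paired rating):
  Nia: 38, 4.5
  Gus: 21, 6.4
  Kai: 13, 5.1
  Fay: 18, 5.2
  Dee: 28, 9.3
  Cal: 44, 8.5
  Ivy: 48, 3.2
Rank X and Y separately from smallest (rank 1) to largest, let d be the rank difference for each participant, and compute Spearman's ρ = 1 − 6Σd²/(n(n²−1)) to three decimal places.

-0.179

Ranks of variable 1: 5, 3, 1, 2, 4, 6, 7
Ranks of variable 2: 2, 5, 3, 4, 7, 6, 1
d = r₁ − r₂: 3, -2, -2, -2, -3, 0, 6
d²: 9, 4, 4, 4, 9, 0, 36; Σd² = 66
ρ = 1 − 6·66/(7·48) = 1 − 396/336 = -0.179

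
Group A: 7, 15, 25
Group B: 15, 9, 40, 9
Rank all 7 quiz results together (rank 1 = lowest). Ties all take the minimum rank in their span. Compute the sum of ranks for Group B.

Sorted (ascending): 7, 9, 9, 15, 15, 25, 40
The 2 values of 9 occupy positions 2–3 → each gets rank 2.
The 2 values of 15 occupy positions 4–5 → each gets rank 4.
Group B values → pooled ranks: 15→4, 9→2, 40→7, 9→2
Rank sum = 4 + 2 + 7 + 2 = 15

15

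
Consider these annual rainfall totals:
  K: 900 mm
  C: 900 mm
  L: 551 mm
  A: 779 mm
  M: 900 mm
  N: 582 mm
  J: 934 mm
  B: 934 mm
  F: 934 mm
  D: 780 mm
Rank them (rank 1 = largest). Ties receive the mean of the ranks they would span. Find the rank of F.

2

Sorted (descending): 934, 934, 934, 900, 900, 900, 780, 779, 582, 551
The 3 values of 934 occupy positions 1–3 → average rank 2.
The 3 values of 900 occupy positions 4–6 → average rank 5.
F has value 934 mm → rank 2.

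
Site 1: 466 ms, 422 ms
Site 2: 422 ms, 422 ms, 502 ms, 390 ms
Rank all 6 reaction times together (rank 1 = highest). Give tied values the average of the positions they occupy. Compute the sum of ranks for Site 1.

Sorted (descending): 502, 466, 422, 422, 422, 390
The 3 values of 422 occupy positions 3–5 → average rank 4.
Site 1 values → pooled ranks: 466→2, 422→4
Rank sum = 2 + 4 = 6

6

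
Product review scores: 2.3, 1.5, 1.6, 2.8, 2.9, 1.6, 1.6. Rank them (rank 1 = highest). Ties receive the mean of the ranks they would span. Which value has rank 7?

1.5

Sorted (descending): 2.9, 2.8, 2.3, 1.6, 1.6, 1.6, 1.5
The 3 values of 1.6 occupy positions 4–6 → average rank 5.
Rank 7 → value 1.5.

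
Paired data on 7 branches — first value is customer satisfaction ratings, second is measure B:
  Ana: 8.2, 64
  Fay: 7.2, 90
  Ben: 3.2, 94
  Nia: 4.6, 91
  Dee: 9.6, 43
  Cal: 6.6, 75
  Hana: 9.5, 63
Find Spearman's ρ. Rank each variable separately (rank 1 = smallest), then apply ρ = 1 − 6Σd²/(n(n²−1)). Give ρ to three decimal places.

Ranks of variable 1: 5, 4, 1, 2, 7, 3, 6
Ranks of variable 2: 3, 5, 7, 6, 1, 4, 2
d = r₁ − r₂: 2, -1, -6, -4, 6, -1, 4
d²: 4, 1, 36, 16, 36, 1, 16; Σd² = 110
ρ = 1 − 6·110/(7·48) = 1 − 660/336 = -0.964

-0.964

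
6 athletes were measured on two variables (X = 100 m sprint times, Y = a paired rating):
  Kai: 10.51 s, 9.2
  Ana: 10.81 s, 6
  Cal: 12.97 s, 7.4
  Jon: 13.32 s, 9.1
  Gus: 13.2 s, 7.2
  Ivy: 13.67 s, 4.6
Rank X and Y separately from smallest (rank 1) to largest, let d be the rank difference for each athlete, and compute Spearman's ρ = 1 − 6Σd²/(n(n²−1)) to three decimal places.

Ranks of variable 1: 1, 2, 3, 5, 4, 6
Ranks of variable 2: 6, 2, 4, 5, 3, 1
d = r₁ − r₂: -5, 0, -1, 0, 1, 5
d²: 25, 0, 1, 0, 1, 25; Σd² = 52
ρ = 1 − 6·52/(6·35) = 1 − 312/210 = -0.486

-0.486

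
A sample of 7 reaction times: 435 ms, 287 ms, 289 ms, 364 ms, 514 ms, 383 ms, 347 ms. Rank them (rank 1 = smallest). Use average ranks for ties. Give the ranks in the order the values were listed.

Sorted (ascending): 287, 289, 347, 364, 383, 435, 514
No ties — each value takes its position as its rank.

6, 1, 2, 4, 7, 5, 3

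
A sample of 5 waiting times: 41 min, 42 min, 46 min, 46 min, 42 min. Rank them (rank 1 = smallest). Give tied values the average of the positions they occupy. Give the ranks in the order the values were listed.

1, 2.5, 4.5, 4.5, 2.5

Sorted (ascending): 41, 42, 42, 46, 46
The 2 values of 42 occupy positions 2–3 → average rank (2+3)/2 = 2.5.
The 2 values of 46 occupy positions 4–5 → average rank (4+5)/2 = 4.5.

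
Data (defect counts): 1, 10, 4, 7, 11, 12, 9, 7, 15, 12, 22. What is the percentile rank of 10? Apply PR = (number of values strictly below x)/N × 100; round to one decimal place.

45.5

N = 11.
Strictly below 10: 5. Equal to 10: 1.
PR = 5/11 × 100 = 45.5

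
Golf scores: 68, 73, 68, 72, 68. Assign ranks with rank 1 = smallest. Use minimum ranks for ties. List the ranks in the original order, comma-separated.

1, 5, 1, 4, 1

Sorted (ascending): 68, 68, 68, 72, 73
The 3 values of 68 occupy positions 1–3 → each gets rank 1.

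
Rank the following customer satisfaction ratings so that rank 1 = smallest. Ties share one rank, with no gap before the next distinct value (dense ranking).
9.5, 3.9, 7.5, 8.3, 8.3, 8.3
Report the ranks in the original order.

4, 1, 2, 3, 3, 3

Sorted (ascending): 3.9, 7.5, 8.3, 8.3, 8.3, 9.5
The 3 values of 8.3 share dense rank 3.
Remaining distinct values take the next consecutive integers.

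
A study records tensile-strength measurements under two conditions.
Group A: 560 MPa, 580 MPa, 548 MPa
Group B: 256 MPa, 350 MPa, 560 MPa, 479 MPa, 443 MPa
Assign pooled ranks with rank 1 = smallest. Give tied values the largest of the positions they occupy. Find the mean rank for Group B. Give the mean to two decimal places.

3.40

Sorted (ascending): 256, 350, 443, 479, 548, 560, 560, 580
The 2 values of 560 occupy positions 6–7 → each gets rank 7.
Group B values → pooled ranks: 256→1, 350→2, 560→7, 479→4, 443→3
Mean rank = (1 + 2 + 7 + 4 + 3) / 5 = 3.40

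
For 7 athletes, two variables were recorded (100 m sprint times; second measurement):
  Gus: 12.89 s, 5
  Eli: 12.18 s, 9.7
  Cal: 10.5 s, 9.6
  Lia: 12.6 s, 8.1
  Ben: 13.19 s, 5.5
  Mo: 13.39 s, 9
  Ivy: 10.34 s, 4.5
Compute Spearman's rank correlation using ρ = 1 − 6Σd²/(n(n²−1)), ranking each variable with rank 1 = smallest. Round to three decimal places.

0.036

Ranks of variable 1: 5, 3, 2, 4, 6, 7, 1
Ranks of variable 2: 2, 7, 6, 4, 3, 5, 1
d = r₁ − r₂: 3, -4, -4, 0, 3, 2, 0
d²: 9, 16, 16, 0, 9, 4, 0; Σd² = 54
ρ = 1 − 6·54/(7·48) = 1 − 324/336 = 0.036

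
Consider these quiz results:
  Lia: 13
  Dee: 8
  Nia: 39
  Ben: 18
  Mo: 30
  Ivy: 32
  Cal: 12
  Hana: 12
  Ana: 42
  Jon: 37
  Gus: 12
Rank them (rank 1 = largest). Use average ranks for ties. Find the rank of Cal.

9

Sorted (descending): 42, 39, 37, 32, 30, 18, 13, 12, 12, 12, 8
The 3 values of 12 occupy positions 8–10 → average rank 9.
Cal has value 12 → rank 9.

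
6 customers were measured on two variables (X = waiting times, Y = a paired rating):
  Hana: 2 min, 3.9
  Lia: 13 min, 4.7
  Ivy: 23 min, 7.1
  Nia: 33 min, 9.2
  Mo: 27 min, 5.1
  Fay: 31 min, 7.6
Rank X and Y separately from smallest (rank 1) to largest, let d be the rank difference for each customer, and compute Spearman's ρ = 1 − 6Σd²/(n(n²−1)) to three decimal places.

0.943

Ranks of variable 1: 1, 2, 3, 6, 4, 5
Ranks of variable 2: 1, 2, 4, 6, 3, 5
d = r₁ − r₂: 0, 0, -1, 0, 1, 0
d²: 0, 0, 1, 0, 1, 0; Σd² = 2
ρ = 1 − 6·2/(6·35) = 1 − 12/210 = 0.943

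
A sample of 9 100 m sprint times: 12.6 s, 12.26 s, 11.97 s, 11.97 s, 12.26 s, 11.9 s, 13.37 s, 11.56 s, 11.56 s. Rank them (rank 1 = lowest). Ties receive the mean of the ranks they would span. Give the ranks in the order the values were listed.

8, 6.5, 4.5, 4.5, 6.5, 3, 9, 1.5, 1.5

Sorted (ascending): 11.56, 11.56, 11.9, 11.97, 11.97, 12.26, 12.26, 12.6, 13.37
The 2 values of 11.56 occupy positions 1–2 → average rank (1+2)/2 = 1.5.
The 2 values of 11.97 occupy positions 4–5 → average rank (4+5)/2 = 4.5.
The 2 values of 12.26 occupy positions 6–7 → average rank (6+7)/2 = 6.5.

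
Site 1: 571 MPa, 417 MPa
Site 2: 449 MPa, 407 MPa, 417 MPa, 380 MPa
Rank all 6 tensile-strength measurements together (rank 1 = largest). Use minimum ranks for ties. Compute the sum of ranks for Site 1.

4

Sorted (descending): 571, 449, 417, 417, 407, 380
The 2 values of 417 occupy positions 3–4 → each gets rank 3.
Site 1 values → pooled ranks: 571→1, 417→3
Rank sum = 1 + 3 = 4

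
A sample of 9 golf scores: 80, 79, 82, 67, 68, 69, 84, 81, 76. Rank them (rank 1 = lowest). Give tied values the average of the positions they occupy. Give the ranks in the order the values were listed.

6, 5, 8, 1, 2, 3, 9, 7, 4

Sorted (ascending): 67, 68, 69, 76, 79, 80, 81, 82, 84
No ties — each value takes its position as its rank.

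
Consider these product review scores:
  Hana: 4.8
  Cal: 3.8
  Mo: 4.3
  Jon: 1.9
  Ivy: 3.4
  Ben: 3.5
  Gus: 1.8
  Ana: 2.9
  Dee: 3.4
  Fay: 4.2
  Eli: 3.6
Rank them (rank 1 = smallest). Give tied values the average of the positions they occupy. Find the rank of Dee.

Sorted (ascending): 1.8, 1.9, 2.9, 3.4, 3.4, 3.5, 3.6, 3.8, 4.2, 4.3, 4.8
The 2 values of 3.4 occupy positions 4–5 → average rank (4+5)/2 = 4.5.
Dee has value 3.4 → rank 4.5.

4.5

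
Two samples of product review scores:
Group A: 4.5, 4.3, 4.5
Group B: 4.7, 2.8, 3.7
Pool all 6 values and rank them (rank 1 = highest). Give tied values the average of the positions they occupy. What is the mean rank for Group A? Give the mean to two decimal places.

3.00

Sorted (descending): 4.7, 4.5, 4.5, 4.3, 3.7, 2.8
The 2 values of 4.5 occupy positions 2–3 → average rank (2+3)/2 = 2.5.
Group A values → pooled ranks: 4.5→2.5, 4.3→4, 4.5→2.5
Mean rank = (2.5 + 4 + 2.5) / 3 = 3.00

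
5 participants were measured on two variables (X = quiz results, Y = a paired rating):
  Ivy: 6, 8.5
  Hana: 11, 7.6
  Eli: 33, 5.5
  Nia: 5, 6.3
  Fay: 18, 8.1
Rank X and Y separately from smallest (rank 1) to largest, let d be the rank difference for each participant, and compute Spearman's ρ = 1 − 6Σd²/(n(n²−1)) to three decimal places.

-0.300

Ranks of variable 1: 2, 3, 5, 1, 4
Ranks of variable 2: 5, 3, 1, 2, 4
d = r₁ − r₂: -3, 0, 4, -1, 0
d²: 9, 0, 16, 1, 0; Σd² = 26
ρ = 1 − 6·26/(5·24) = 1 − 156/120 = -0.300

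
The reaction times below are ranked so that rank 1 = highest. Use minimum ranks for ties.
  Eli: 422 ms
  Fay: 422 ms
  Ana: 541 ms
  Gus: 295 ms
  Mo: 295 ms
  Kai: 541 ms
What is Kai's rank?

1

Sorted (descending): 541, 541, 422, 422, 295, 295
The 2 values of 541 occupy positions 1–2 → each gets rank 1.
The 2 values of 422 occupy positions 3–4 → each gets rank 3.
The 2 values of 295 occupy positions 5–6 → each gets rank 5.
Kai has value 541 ms → rank 1.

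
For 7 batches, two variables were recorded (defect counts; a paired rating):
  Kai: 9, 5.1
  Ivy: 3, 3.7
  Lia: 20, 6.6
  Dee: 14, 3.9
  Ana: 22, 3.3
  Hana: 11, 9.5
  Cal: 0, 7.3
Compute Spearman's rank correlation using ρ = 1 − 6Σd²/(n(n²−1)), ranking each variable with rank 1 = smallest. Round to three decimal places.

-0.357

Ranks of variable 1: 3, 2, 6, 5, 7, 4, 1
Ranks of variable 2: 4, 2, 5, 3, 1, 7, 6
d = r₁ − r₂: -1, 0, 1, 2, 6, -3, -5
d²: 1, 0, 1, 4, 36, 9, 25; Σd² = 76
ρ = 1 − 6·76/(7·48) = 1 − 456/336 = -0.357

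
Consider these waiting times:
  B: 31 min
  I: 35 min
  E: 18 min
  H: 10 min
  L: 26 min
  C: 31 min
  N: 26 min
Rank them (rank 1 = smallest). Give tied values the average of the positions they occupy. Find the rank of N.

3.5

Sorted (ascending): 10, 18, 26, 26, 31, 31, 35
The 2 values of 26 occupy positions 3–4 → average rank (3+4)/2 = 3.5.
The 2 values of 31 occupy positions 5–6 → average rank (5+6)/2 = 5.5.
N has value 26 min → rank 3.5.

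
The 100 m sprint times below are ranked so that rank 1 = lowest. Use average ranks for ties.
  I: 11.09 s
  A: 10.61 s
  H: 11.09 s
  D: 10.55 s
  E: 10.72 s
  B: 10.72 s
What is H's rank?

5.5

Sorted (ascending): 10.55, 10.61, 10.72, 10.72, 11.09, 11.09
The 2 values of 10.72 occupy positions 3–4 → average rank (3+4)/2 = 3.5.
The 2 values of 11.09 occupy positions 5–6 → average rank (5+6)/2 = 5.5.
H has value 11.09 s → rank 5.5.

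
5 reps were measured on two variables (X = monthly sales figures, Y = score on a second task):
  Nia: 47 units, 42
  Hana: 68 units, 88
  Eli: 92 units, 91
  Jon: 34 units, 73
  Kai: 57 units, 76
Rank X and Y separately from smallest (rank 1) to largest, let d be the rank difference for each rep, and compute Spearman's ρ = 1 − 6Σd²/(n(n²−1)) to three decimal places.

Ranks of variable 1: 2, 4, 5, 1, 3
Ranks of variable 2: 1, 4, 5, 2, 3
d = r₁ − r₂: 1, 0, 0, -1, 0
d²: 1, 0, 0, 1, 0; Σd² = 2
ρ = 1 − 6·2/(5·24) = 1 − 12/120 = 0.900

0.900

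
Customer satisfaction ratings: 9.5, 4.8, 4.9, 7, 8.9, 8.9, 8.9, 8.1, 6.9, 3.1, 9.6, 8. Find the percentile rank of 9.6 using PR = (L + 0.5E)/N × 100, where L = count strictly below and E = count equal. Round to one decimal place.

95.8

N = 12.
Strictly below 9.6: 11. Equal to 9.6: 1.
PR = (11 + 0.5·1)/12 × 100 = 95.8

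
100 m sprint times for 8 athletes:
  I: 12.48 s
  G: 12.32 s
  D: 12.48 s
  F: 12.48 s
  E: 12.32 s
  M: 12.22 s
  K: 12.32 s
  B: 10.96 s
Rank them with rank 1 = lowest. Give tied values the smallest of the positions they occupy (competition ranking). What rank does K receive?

Sorted (ascending): 10.96, 12.22, 12.32, 12.32, 12.32, 12.48, 12.48, 12.48
The 3 values of 12.32 occupy positions 3–5 → each gets rank 3.
The 3 values of 12.48 occupy positions 6–8 → each gets rank 6.
K has value 12.32 s → rank 3.

3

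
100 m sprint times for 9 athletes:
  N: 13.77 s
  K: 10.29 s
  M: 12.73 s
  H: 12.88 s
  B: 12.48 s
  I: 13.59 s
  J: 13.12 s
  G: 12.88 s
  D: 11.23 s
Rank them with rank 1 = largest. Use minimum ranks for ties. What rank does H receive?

Sorted (descending): 13.77, 13.59, 13.12, 12.88, 12.88, 12.73, 12.48, 11.23, 10.29
The 2 values of 12.88 occupy positions 4–5 → each gets rank 4.
H has value 12.88 s → rank 4.

4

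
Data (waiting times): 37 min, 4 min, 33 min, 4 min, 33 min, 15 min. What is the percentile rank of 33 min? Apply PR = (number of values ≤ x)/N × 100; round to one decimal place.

N = 6.
Strictly below 33: 3. Equal to 33: 2.
PR = 5/6 × 100 = 83.3

83.3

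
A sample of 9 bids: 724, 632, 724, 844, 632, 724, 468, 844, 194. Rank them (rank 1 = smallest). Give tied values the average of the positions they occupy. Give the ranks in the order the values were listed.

6, 3.5, 6, 8.5, 3.5, 6, 2, 8.5, 1

Sorted (ascending): 194, 468, 632, 632, 724, 724, 724, 844, 844
The 2 values of 632 occupy positions 3–4 → average rank (3+4)/2 = 3.5.
The 3 values of 724 occupy positions 5–7 → average rank 6.
The 2 values of 844 occupy positions 8–9 → average rank (8+9)/2 = 8.5.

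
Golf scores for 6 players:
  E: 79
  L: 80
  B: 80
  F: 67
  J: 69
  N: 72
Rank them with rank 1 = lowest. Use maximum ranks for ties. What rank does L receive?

Sorted (ascending): 67, 69, 72, 79, 80, 80
The 2 values of 80 occupy positions 5–6 → each gets rank 6.
L has value 80 → rank 6.

6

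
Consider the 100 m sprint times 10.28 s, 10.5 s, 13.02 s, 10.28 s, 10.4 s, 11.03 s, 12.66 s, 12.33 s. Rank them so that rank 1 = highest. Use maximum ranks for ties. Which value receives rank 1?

Sorted (descending): 13.02, 12.66, 12.33, 11.03, 10.5, 10.4, 10.28, 10.28
The 2 values of 10.28 occupy positions 7–8 → each gets rank 8.
Rank 1 → value 13.02.

13.02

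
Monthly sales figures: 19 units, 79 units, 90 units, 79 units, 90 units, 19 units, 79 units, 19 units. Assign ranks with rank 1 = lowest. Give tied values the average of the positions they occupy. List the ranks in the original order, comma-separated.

2, 5, 7.5, 5, 7.5, 2, 5, 2

Sorted (ascending): 19, 19, 19, 79, 79, 79, 90, 90
The 3 values of 19 occupy positions 1–3 → average rank 2.
The 3 values of 79 occupy positions 4–6 → average rank 5.
The 2 values of 90 occupy positions 7–8 → average rank (7+8)/2 = 7.5.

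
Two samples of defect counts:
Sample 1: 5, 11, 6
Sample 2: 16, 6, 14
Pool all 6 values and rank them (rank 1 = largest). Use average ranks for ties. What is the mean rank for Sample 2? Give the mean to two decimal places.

Sorted (descending): 16, 14, 11, 6, 6, 5
The 2 values of 6 occupy positions 4–5 → average rank (4+5)/2 = 4.5.
Sample 2 values → pooled ranks: 16→1, 6→4.5, 14→2
Mean rank = (1 + 4.5 + 2) / 3 = 2.50

2.50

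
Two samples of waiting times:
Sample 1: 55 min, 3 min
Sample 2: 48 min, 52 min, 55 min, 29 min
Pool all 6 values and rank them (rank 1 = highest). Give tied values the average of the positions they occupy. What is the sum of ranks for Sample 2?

13.5

Sorted (descending): 55, 55, 52, 48, 29, 3
The 2 values of 55 occupy positions 1–2 → average rank (1+2)/2 = 1.5.
Sample 2 values → pooled ranks: 48→4, 52→3, 55→1.5, 29→5
Rank sum = 4 + 3 + 1.5 + 5 = 13.5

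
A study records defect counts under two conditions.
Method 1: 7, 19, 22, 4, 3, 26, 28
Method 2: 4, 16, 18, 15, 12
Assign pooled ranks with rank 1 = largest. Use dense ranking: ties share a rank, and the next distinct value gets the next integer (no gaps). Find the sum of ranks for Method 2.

Sorted (descending): 28, 26, 22, 19, 18, 16, 15, 12, 7, 4, 4, 3
The 2 values of 4 share dense rank 10.
Remaining distinct values take the next consecutive integers.
Method 2 values → pooled ranks: 4→10, 16→6, 18→5, 15→7, 12→8
Rank sum = 10 + 6 + 5 + 7 + 8 = 36

36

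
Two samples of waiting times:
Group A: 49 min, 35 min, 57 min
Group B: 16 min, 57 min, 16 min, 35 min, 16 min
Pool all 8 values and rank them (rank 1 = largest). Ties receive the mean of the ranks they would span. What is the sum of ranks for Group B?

27

Sorted (descending): 57, 57, 49, 35, 35, 16, 16, 16
The 2 values of 57 occupy positions 1–2 → average rank (1+2)/2 = 1.5.
The 2 values of 35 occupy positions 4–5 → average rank (4+5)/2 = 4.5.
The 3 values of 16 occupy positions 6–8 → average rank 7.
Group B values → pooled ranks: 16→7, 57→1.5, 16→7, 35→4.5, 16→7
Rank sum = 7 + 1.5 + 7 + 4.5 + 7 = 27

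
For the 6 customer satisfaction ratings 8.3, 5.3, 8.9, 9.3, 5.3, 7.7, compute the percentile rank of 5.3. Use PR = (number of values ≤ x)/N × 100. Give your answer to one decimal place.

N = 6.
Strictly below 5.3: 0. Equal to 5.3: 2.
PR = 2/6 × 100 = 33.3

33.3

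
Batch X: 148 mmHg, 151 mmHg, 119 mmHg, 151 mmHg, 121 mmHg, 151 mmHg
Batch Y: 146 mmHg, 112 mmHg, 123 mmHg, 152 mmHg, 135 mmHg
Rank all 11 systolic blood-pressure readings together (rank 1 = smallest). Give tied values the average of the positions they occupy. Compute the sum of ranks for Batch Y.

27

Sorted (ascending): 112, 119, 121, 123, 135, 146, 148, 151, 151, 151, 152
The 3 values of 151 occupy positions 8–10 → average rank 9.
Batch Y values → pooled ranks: 146→6, 112→1, 123→4, 152→11, 135→5
Rank sum = 6 + 1 + 4 + 11 + 5 = 27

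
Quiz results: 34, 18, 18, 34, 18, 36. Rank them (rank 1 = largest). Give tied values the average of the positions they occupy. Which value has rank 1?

36

Sorted (descending): 36, 34, 34, 18, 18, 18
The 2 values of 34 occupy positions 2–3 → average rank (2+3)/2 = 2.5.
The 3 values of 18 occupy positions 4–6 → average rank 5.
Rank 1 → value 36.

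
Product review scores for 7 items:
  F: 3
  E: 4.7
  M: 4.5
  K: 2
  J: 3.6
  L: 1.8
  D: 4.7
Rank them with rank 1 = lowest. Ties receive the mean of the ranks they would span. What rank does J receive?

Sorted (ascending): 1.8, 2, 3, 3.6, 4.5, 4.7, 4.7
The 2 values of 4.7 occupy positions 6–7 → average rank (6+7)/2 = 6.5.
J has value 3.6 → rank 4.

4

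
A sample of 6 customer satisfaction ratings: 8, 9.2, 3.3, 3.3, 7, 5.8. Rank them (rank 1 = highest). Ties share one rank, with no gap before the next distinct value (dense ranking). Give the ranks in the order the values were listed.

2, 1, 5, 5, 3, 4

Sorted (descending): 9.2, 8, 7, 5.8, 3.3, 3.3
The 2 values of 3.3 share dense rank 5.
Remaining distinct values take the next consecutive integers.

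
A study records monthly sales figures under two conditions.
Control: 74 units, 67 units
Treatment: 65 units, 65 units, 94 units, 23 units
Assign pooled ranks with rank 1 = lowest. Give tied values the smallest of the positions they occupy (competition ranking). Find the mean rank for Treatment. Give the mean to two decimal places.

2.75

Sorted (ascending): 23, 65, 65, 67, 74, 94
The 2 values of 65 occupy positions 2–3 → each gets rank 2.
Treatment values → pooled ranks: 65→2, 65→2, 94→6, 23→1
Mean rank = (2 + 2 + 6 + 1) / 4 = 2.75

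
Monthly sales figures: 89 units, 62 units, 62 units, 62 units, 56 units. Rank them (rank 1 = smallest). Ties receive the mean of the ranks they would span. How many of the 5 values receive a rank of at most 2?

Sorted (ascending): 56, 62, 62, 62, 89
The 3 values of 62 occupy positions 2–4 → average rank 3.
Ranks ≤ 2: {1} → 1 value.

1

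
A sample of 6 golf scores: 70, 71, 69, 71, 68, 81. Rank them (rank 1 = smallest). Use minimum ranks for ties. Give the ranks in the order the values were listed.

Sorted (ascending): 68, 69, 70, 71, 71, 81
The 2 values of 71 occupy positions 4–5 → each gets rank 4.

3, 4, 2, 4, 1, 6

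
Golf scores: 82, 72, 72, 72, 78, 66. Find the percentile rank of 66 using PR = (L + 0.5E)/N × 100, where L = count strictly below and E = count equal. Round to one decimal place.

8.3

N = 6.
Strictly below 66: 0. Equal to 66: 1.
PR = (0 + 0.5·1)/6 × 100 = 8.3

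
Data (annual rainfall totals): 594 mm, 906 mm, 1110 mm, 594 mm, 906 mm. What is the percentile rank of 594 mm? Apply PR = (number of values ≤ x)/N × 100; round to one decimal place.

N = 5.
Strictly below 594: 0. Equal to 594: 2.
PR = 2/5 × 100 = 40.0

40.0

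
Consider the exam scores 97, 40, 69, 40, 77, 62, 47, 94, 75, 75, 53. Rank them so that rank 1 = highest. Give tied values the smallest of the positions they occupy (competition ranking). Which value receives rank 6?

69

Sorted (descending): 97, 94, 77, 75, 75, 69, 62, 53, 47, 40, 40
The 2 values of 75 occupy positions 4–5 → each gets rank 4.
The 2 values of 40 occupy positions 10–11 → each gets rank 10.
Rank 6 → value 69.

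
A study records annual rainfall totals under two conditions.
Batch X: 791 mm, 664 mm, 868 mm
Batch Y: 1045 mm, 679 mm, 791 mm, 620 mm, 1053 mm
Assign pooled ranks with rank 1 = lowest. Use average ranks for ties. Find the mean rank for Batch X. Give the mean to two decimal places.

Sorted (ascending): 620, 664, 679, 791, 791, 868, 1045, 1053
The 2 values of 791 occupy positions 4–5 → average rank (4+5)/2 = 4.5.
Batch X values → pooled ranks: 791→4.5, 664→2, 868→6
Mean rank = (4.5 + 2 + 6) / 3 = 4.17

4.17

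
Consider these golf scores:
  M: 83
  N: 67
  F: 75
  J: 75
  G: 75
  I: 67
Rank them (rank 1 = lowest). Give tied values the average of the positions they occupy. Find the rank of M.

Sorted (ascending): 67, 67, 75, 75, 75, 83
The 2 values of 67 occupy positions 1–2 → average rank (1+2)/2 = 1.5.
The 3 values of 75 occupy positions 3–5 → average rank 4.
M has value 83 → rank 6.

6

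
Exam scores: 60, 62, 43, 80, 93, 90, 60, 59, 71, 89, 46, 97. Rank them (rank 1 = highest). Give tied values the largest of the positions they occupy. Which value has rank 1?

97

Sorted (descending): 97, 93, 90, 89, 80, 71, 62, 60, 60, 59, 46, 43
The 2 values of 60 occupy positions 8–9 → each gets rank 9.
Rank 1 → value 97.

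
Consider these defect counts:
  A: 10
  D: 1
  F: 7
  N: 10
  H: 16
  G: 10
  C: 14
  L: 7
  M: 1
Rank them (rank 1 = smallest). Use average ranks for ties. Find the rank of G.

Sorted (ascending): 1, 1, 7, 7, 10, 10, 10, 14, 16
The 2 values of 1 occupy positions 1–2 → average rank (1+2)/2 = 1.5.
The 2 values of 7 occupy positions 3–4 → average rank (3+4)/2 = 3.5.
The 3 values of 10 occupy positions 5–7 → average rank 6.
G has value 10 → rank 6.

6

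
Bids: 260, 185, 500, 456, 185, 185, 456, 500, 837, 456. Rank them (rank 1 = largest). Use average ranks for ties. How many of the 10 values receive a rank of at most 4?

3

Sorted (descending): 837, 500, 500, 456, 456, 456, 260, 185, 185, 185
The 2 values of 500 occupy positions 2–3 → average rank (2+3)/2 = 2.5.
The 3 values of 456 occupy positions 4–6 → average rank 5.
The 3 values of 185 occupy positions 8–10 → average rank 9.
Ranks ≤ 4: {1, 2.5, 2.5} → 3 values.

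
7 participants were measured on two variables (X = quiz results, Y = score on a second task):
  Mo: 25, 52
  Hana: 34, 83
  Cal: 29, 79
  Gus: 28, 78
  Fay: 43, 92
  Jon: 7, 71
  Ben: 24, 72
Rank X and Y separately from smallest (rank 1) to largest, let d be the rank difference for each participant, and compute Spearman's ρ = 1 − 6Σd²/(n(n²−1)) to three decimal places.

Ranks of variable 1: 3, 6, 5, 4, 7, 1, 2
Ranks of variable 2: 1, 6, 5, 4, 7, 2, 3
d = r₁ − r₂: 2, 0, 0, 0, 0, -1, -1
d²: 4, 0, 0, 0, 0, 1, 1; Σd² = 6
ρ = 1 − 6·6/(7·48) = 1 − 36/336 = 0.893

0.893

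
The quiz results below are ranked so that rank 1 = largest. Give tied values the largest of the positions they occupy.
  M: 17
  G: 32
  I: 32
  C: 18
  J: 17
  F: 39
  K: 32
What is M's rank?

Sorted (descending): 39, 32, 32, 32, 18, 17, 17
The 3 values of 32 occupy positions 2–4 → each gets rank 4.
The 2 values of 17 occupy positions 6–7 → each gets rank 7.
M has value 17 → rank 7.

7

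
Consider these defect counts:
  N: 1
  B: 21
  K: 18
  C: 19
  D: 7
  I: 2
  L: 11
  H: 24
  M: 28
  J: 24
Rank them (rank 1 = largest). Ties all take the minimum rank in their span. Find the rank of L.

Sorted (descending): 28, 24, 24, 21, 19, 18, 11, 7, 2, 1
The 2 values of 24 occupy positions 2–3 → each gets rank 2.
L has value 11 → rank 7.

7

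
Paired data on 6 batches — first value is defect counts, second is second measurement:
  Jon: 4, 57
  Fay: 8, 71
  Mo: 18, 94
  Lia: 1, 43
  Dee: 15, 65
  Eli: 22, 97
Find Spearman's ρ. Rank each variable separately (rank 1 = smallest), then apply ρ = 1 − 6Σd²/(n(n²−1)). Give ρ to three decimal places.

0.943

Ranks of variable 1: 2, 3, 5, 1, 4, 6
Ranks of variable 2: 2, 4, 5, 1, 3, 6
d = r₁ − r₂: 0, -1, 0, 0, 1, 0
d²: 0, 1, 0, 0, 1, 0; Σd² = 2
ρ = 1 − 6·2/(6·35) = 1 − 12/210 = 0.943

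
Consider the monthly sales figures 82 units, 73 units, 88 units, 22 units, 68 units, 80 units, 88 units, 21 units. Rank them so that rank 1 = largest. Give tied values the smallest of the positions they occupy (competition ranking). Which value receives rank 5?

Sorted (descending): 88, 88, 82, 80, 73, 68, 22, 21
The 2 values of 88 occupy positions 1–2 → each gets rank 1.
Rank 5 → value 73.

73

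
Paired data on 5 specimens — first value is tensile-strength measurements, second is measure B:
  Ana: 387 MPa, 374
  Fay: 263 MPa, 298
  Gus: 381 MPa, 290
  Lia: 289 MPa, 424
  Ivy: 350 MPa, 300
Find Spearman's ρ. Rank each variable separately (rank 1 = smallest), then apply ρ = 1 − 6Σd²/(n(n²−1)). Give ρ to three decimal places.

Ranks of variable 1: 5, 1, 4, 2, 3
Ranks of variable 2: 4, 2, 1, 5, 3
d = r₁ − r₂: 1, -1, 3, -3, 0
d²: 1, 1, 9, 9, 0; Σd² = 20
ρ = 1 − 6·20/(5·24) = 1 − 120/120 = 0.000

0.000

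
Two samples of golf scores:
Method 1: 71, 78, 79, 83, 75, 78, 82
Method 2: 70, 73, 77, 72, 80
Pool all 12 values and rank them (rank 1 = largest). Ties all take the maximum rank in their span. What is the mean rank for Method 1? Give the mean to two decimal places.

5.43

Sorted (descending): 83, 82, 80, 79, 78, 78, 77, 75, 73, 72, 71, 70
The 2 values of 78 occupy positions 5–6 → each gets rank 6.
Method 1 values → pooled ranks: 71→11, 78→6, 79→4, 83→1, 75→8, 78→6, 82→2
Mean rank = (11 + 6 + 4 + 1 + 8 + 6 + 2) / 7 = 5.43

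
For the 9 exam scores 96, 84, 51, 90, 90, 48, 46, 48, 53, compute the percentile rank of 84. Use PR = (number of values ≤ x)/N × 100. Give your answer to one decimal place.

N = 9.
Strictly below 84: 5. Equal to 84: 1.
PR = 6/9 × 100 = 66.7

66.7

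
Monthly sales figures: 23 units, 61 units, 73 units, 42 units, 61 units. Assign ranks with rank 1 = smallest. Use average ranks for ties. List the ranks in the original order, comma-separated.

Sorted (ascending): 23, 42, 61, 61, 73
The 2 values of 61 occupy positions 3–4 → average rank (3+4)/2 = 3.5.

1, 3.5, 5, 2, 3.5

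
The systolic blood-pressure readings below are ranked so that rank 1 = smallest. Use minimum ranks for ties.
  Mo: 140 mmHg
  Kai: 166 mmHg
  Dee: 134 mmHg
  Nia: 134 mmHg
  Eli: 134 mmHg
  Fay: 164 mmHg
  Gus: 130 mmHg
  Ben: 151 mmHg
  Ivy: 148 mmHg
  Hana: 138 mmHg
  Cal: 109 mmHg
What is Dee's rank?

Sorted (ascending): 109, 130, 134, 134, 134, 138, 140, 148, 151, 164, 166
The 3 values of 134 occupy positions 3–5 → each gets rank 3.
Dee has value 134 mmHg → rank 3.

3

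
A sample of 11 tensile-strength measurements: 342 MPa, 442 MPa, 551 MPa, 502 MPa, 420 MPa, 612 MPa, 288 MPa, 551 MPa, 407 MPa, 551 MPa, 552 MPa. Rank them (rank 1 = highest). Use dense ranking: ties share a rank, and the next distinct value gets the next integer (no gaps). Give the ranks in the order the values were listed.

Sorted (descending): 612, 552, 551, 551, 551, 502, 442, 420, 407, 342, 288
The 3 values of 551 share dense rank 3.
Remaining distinct values take the next consecutive integers.

8, 5, 3, 4, 6, 1, 9, 3, 7, 3, 2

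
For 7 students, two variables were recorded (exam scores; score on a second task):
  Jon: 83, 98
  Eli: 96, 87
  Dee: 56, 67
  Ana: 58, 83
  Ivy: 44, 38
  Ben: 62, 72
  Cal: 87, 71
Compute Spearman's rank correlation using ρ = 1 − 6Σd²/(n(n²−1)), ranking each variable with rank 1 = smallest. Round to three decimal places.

0.679

Ranks of variable 1: 5, 7, 2, 3, 1, 4, 6
Ranks of variable 2: 7, 6, 2, 5, 1, 4, 3
d = r₁ − r₂: -2, 1, 0, -2, 0, 0, 3
d²: 4, 1, 0, 4, 0, 0, 9; Σd² = 18
ρ = 1 − 6·18/(7·48) = 1 − 108/336 = 0.679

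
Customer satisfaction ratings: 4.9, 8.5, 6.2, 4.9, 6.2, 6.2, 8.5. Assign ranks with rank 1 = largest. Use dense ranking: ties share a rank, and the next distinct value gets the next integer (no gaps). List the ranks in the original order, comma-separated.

Sorted (descending): 8.5, 8.5, 6.2, 6.2, 6.2, 4.9, 4.9
The 2 values of 8.5 share dense rank 1.
The 3 values of 6.2 share dense rank 2.
The 2 values of 4.9 share dense rank 3.

3, 1, 2, 3, 2, 2, 1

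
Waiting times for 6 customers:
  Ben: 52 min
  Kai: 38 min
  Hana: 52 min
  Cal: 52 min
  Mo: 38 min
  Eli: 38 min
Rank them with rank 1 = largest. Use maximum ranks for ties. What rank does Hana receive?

Sorted (descending): 52, 52, 52, 38, 38, 38
The 3 values of 52 occupy positions 1–3 → each gets rank 3.
The 3 values of 38 occupy positions 4–6 → each gets rank 6.
Hana has value 52 min → rank 3.

3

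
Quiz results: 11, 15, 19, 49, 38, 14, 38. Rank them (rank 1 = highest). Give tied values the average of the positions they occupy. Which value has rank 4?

Sorted (descending): 49, 38, 38, 19, 15, 14, 11
The 2 values of 38 occupy positions 2–3 → average rank (2+3)/2 = 2.5.
Rank 4 → value 19.

19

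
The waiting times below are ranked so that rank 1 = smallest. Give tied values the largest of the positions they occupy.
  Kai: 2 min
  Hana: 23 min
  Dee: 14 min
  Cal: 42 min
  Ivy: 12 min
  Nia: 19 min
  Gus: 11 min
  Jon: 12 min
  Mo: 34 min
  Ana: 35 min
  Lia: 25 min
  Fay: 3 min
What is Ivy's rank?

Sorted (ascending): 2, 3, 11, 12, 12, 14, 19, 23, 25, 34, 35, 42
The 2 values of 12 occupy positions 4–5 → each gets rank 5.
Ivy has value 12 min → rank 5.

5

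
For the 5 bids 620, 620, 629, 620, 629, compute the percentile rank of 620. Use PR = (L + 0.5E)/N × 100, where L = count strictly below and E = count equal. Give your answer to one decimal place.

30.0

N = 5.
Strictly below 620: 0. Equal to 620: 3.
PR = (0 + 0.5·3)/5 × 100 = 30.0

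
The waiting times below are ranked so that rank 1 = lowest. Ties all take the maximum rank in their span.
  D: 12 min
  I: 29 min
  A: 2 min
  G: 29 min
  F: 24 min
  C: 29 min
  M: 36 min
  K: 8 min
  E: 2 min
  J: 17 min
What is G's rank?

Sorted (ascending): 2, 2, 8, 12, 17, 24, 29, 29, 29, 36
The 2 values of 2 occupy positions 1–2 → each gets rank 2.
The 3 values of 29 occupy positions 7–9 → each gets rank 9.
G has value 29 min → rank 9.

9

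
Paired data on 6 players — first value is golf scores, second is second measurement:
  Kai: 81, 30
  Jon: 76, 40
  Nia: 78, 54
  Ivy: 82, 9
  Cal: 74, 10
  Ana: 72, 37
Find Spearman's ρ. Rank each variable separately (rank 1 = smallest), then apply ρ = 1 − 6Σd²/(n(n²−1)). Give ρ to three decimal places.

Ranks of variable 1: 5, 3, 4, 6, 2, 1
Ranks of variable 2: 3, 5, 6, 1, 2, 4
d = r₁ − r₂: 2, -2, -2, 5, 0, -3
d²: 4, 4, 4, 25, 0, 9; Σd² = 46
ρ = 1 − 6·46/(6·35) = 1 − 276/210 = -0.314

-0.314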